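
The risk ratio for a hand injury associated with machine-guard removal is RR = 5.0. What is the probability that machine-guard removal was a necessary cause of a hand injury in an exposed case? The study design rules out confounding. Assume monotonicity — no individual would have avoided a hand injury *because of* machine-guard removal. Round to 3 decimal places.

PN ≈ 0.800

Under exogeneity and monotonicity, PN = (RR − 1) / RR = 1 − 1/RR.
PN = (5.0 − 1) / 5.0 = 4 / 5.0 ≈ 0.8000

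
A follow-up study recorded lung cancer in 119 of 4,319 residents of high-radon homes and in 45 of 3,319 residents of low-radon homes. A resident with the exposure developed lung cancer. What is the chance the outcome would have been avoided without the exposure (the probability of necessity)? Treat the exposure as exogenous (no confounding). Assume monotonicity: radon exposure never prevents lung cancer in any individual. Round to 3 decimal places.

PN ≈ 0.508

p₁ = P(outcome | exposed) = 119/4319 = 0.027553
p₀ = P(outcome | unexposed) = 45/3319 = 0.013558
Under exogeneity and monotonicity, PN = (p₁ − p₀) / p₁.
PN = (0.027553 − 0.013558) / 0.027553 = 0.013994 / 0.027553 ≈ 0.5079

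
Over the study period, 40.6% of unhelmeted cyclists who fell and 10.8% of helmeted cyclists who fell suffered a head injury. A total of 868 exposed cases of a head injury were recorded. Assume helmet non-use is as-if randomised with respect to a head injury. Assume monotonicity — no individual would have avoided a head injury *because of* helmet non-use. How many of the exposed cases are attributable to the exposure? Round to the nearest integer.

p₁ = 0.406, p₀ = 0.108.
PN = (p₁ − p₀)/p₁ = (0.406 − 0.108) / 0.406 ≈ 0.73399.
Attributable cases ≈ PN × (exposed cases) = 0.73399 × 868 ≈ 637.10.

about 637 cases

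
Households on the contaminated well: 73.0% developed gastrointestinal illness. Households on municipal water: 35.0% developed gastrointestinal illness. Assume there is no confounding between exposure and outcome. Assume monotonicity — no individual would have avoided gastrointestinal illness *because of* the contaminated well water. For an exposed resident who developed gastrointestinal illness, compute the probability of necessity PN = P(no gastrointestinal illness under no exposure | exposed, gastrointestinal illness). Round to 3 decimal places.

PN ≈ 0.521

p₁ = 0.73, p₀ = 0.35.
Under exogeneity and monotonicity, PN = (p₁ − p₀) / p₁.
PN = (0.73 − 0.35) / 0.73 = 0.38 / 0.73 ≈ 0.5205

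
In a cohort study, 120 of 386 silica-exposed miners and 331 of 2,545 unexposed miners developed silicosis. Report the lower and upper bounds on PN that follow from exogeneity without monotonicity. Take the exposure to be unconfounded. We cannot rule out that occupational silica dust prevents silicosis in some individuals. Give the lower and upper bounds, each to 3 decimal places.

0.582 ≤ PN ≤ 1.000

p₁ = P(outcome | exposed) = 120/386 = 0.31088
p₀ = P(outcome | unexposed) = 331/2545 = 0.13006
Under exogeneity alone the bounds on PN are max{0,(p₁−p₀)/p₁} ≤ PN ≤ min{1,(1−p₀)/p₁}.
  lower = (p₁ − p₀)/p₁ = 0.18082 / 0.31088 ≈ 0.5816
  upper = min{1, (1 − p₀)/p₁} = 0.86994 / 0.31088 ≈ 2.7983 → capped at 1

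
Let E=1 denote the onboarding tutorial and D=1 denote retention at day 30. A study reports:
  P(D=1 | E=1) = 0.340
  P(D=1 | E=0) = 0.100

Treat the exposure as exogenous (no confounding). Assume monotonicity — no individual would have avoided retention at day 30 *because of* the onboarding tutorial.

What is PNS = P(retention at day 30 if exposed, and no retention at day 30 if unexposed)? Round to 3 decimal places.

Let p₁ = 0.34, p₀ = 0.1.
Under exogeneity and monotonicity, PNS = p₁ − p₀.
PNS = 0.34 − 0.1 = 0.24

PNS ≈ 0.240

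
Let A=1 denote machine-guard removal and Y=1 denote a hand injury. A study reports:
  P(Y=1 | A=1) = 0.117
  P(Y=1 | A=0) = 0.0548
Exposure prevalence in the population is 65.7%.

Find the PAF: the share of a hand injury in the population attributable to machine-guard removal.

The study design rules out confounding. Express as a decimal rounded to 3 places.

PAF ≈ 0.427

Let p₁ = 0.117, p₀ = 0.0548.
Overall risk P(Y=1) = π·p₁ + (1−π)·p₀ = 0.657×0.117 + 0.343×0.0548 = 0.095665.
Under exogeneity, PAF = [P(Y=1) − p₀] / P(Y=1).
PAF = (0.095665 − 0.0548) / 0.095665 ≈ 0.4272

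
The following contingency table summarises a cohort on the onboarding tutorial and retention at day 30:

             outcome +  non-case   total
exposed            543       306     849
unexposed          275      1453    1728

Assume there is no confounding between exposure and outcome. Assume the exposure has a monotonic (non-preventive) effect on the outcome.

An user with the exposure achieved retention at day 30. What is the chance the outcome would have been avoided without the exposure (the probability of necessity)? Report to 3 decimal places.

PN ≈ 0.751

p₁ = P(outcome | exposed) = 543/849 = 0.63958
p₀ = P(outcome | unexposed) = 275/1728 = 0.15914
Under exogeneity and monotonicity, PN = (p₁ − p₀)/p₁.
PN = (0.63958 − 0.15914) / 0.63958 ≈ 0.7512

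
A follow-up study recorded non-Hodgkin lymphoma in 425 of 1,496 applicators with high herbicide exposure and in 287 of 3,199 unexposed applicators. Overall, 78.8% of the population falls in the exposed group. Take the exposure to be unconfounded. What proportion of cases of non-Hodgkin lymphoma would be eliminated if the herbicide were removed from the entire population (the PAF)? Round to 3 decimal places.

PAF ≈ 0.631

p₁ = P(outcome | exposed) = 425/1496 = 0.28409
p₀ = P(outcome | unexposed) = 287/3199 = 0.089716
Overall risk P(Y=1) = π·p₁ + (1−π)·p₀ = 0.788×0.28409 + 0.212×0.089716 = 0.24288.
Under exogeneity, PAF = [P(Y=1) − p₀] / P(Y=1).
PAF = (0.24288 − 0.089716) / 0.24288 ≈ 0.6306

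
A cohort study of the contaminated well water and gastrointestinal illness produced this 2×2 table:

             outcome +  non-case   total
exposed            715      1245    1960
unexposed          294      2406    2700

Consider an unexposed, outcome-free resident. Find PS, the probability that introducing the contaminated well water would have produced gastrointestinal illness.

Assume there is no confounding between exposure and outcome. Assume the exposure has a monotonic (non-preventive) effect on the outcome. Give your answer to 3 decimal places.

p₁ = P(outcome | exposed) = 715/1960 = 0.3648
p₀ = P(outcome | unexposed) = 294/2700 = 0.10889
Under exogeneity and monotonicity, PS = (p₁ − p₀)/(1 − p₀).
PS = (0.3648 − 0.10889) / 0.89111 ≈ 0.2872

PS ≈ 0.287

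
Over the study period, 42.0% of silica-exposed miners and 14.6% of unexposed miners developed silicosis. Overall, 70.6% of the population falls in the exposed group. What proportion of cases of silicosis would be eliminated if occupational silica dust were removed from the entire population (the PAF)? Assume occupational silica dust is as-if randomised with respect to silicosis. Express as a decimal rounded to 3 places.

p₁ = 0.42, p₀ = 0.146.
Overall risk P(Y=1) = π·p₁ + (1−π)·p₀ = 0.706×0.42 + 0.294×0.146 = 0.33944.
Under exogeneity, PAF = [P(Y=1) − p₀] / P(Y=1).
PAF = (0.33944 − 0.146) / 0.33944 ≈ 0.5699

PAF ≈ 0.570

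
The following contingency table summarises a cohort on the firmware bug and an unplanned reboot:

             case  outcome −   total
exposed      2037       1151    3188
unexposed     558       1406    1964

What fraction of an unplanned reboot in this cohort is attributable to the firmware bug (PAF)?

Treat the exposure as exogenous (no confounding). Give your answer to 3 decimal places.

PAF ≈ 0.436

p₁ = P(outcome | exposed) = 2037/3188 = 0.63896
p₀ = P(outcome | unexposed) = 558/1964 = 0.28411
Exposure prevalence π = 3188/5152 = 0.61879; overall risk P(Y=1) = 0.50369.
Under exogeneity, PAF = [P(Y=1) − p₀]/P(Y=1).
PAF = (0.50369 − 0.28411) / 0.50369 ≈ 0.4359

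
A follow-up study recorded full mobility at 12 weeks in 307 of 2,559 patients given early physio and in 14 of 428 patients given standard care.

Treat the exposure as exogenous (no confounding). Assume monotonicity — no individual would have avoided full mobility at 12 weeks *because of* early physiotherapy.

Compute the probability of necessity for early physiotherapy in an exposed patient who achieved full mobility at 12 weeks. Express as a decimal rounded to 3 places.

PN ≈ 0.727

p₁ = P(outcome | exposed) = 307/2559 = 0.11997
p₀ = P(outcome | unexposed) = 14/428 = 0.03271
Under exogeneity and monotonicity, PN = (p₁ − p₀) / p₁.
PN = (0.11997 − 0.03271) / 0.11997 = 0.087258 / 0.11997 ≈ 0.7273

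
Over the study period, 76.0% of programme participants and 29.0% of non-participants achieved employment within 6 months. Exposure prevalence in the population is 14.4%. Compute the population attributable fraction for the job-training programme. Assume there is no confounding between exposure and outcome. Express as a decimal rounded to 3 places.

PAF ≈ 0.189

p₁ = 0.76, p₀ = 0.29.
Overall risk P(Y=1) = π·p₁ + (1−π)·p₀ = 0.144×0.76 + 0.856×0.29 = 0.35768.
Under exogeneity, PAF = [P(Y=1) − p₀] / P(Y=1).
PAF = (0.35768 − 0.29) / 0.35768 ≈ 0.1892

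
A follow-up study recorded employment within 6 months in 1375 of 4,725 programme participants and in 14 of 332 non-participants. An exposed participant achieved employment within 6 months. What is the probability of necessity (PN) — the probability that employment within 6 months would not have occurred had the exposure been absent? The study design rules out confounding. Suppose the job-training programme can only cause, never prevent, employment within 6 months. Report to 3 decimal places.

p₁ = P(outcome | exposed) = 1375/4725 = 0.29101
p₀ = P(outcome | unexposed) = 14/332 = 0.042169
Under exogeneity and monotonicity, PN = (p₁ − p₀) / p₁.
PN = (0.29101 − 0.042169) / 0.29101 = 0.24884 / 0.29101 ≈ 0.8551

PN ≈ 0.855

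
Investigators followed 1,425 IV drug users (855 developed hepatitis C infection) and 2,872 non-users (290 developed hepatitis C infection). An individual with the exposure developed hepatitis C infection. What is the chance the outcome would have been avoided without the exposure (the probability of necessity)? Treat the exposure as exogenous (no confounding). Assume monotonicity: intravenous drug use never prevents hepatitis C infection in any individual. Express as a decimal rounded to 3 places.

PN ≈ 0.832

p₁ = P(outcome | exposed) = 855/1425 = 0.6
p₀ = P(outcome | unexposed) = 290/2872 = 0.10097
Under exogeneity and monotonicity, PN = (p₁ − p₀) / p₁.
PN = (0.6 − 0.10097) / 0.6 = 0.49903 / 0.6 ≈ 0.8317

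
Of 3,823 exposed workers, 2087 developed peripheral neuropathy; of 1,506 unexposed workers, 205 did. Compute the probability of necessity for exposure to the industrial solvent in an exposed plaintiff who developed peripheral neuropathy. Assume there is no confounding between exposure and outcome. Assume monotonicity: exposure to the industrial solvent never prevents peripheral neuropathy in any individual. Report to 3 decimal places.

PN ≈ 0.751

p₁ = P(outcome | exposed) = 2087/3823 = 0.54591
p₀ = P(outcome | unexposed) = 205/1506 = 0.13612
Under exogeneity and monotonicity, PN = (p₁ − p₀) / p₁.
PN = (0.54591 − 0.13612) / 0.54591 = 0.40978 / 0.54591 ≈ 0.7506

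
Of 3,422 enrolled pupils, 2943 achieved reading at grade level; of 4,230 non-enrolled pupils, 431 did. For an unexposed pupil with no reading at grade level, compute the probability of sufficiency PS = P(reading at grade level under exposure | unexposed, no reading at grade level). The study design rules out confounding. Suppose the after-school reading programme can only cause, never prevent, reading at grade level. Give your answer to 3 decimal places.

PS ≈ 0.844

p₁ = P(outcome | exposed) = 2943/3422 = 0.86002
p₀ = P(outcome | unexposed) = 431/4230 = 0.10189
Under exogeneity and monotonicity, PS = (p₁ − p₀) / (1 − p₀).
PS = (0.86002 − 0.10189) / (1 − 0.10189) = 0.75813 / 0.89811 ≈ 0.8441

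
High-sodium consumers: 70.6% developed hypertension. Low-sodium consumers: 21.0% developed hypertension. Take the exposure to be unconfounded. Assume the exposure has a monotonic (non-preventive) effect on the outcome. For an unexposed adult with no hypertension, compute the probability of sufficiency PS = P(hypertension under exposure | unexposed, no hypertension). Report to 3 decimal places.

PS ≈ 0.628

p₁ = 0.706, p₀ = 0.21.
Under exogeneity and monotonicity, PS = (p₁ − p₀) / (1 − p₀).
PS = (0.706 − 0.21) / (1 − 0.21) = 0.496 / 0.79 ≈ 0.6278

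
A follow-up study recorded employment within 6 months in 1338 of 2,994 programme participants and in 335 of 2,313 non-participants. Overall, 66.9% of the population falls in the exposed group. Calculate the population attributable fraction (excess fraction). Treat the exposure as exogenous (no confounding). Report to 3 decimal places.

p₁ = P(outcome | exposed) = 1338/2994 = 0.44689
p₀ = P(outcome | unexposed) = 335/2313 = 0.14483
Overall risk P(Y=1) = π·p₁ + (1−π)·p₀ = 0.669×0.44689 + 0.331×0.14483 = 0.34691.
Under exogeneity, PAF = [P(Y=1) − p₀] / P(Y=1).
PAF = (0.34691 − 0.14483) / 0.34691 ≈ 0.5825

PAF ≈ 0.583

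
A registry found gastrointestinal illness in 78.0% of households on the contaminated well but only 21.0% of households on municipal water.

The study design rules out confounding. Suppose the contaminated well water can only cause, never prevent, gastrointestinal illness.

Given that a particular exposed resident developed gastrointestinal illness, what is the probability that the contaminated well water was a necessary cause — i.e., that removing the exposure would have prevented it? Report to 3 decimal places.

PN ≈ 0.731

p₁ = 0.78, p₀ = 0.21.
Under exogeneity and monotonicity, PN = (p₁ − p₀) / p₁.
PN = (0.78 − 0.21) / 0.78 = 0.57 / 0.78 ≈ 0.7308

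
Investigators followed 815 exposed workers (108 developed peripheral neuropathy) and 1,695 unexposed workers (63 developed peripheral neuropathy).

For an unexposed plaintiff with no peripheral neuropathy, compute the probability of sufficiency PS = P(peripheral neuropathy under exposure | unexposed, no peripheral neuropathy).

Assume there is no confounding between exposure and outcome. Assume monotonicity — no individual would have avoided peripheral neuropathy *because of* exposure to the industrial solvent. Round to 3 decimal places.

p₁ = P(outcome | exposed) = 108/815 = 0.13252
p₀ = P(outcome | unexposed) = 63/1695 = 0.037168
Under exogeneity and monotonicity, PS = (p₁ − p₀) / (1 − p₀).
PS = (0.13252 − 0.037168) / (1 − 0.037168) = 0.095347 / 0.96283 ≈ 0.0990

PS ≈ 0.099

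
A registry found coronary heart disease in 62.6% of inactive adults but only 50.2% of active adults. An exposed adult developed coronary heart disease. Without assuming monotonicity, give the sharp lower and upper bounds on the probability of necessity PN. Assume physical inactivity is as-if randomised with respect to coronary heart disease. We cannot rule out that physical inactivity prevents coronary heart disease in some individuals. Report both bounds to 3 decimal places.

p₁ = 0.626, p₀ = 0.502.
Under exogeneity alone the bounds on PN are max{0,(p₁−p₀)/p₁} ≤ PN ≤ min{1,(1−p₀)/p₁}.
  lower = (p₁ − p₀)/p₁ = 0.124 / 0.626 ≈ 0.1981
  upper = min{1, (1 − p₀)/p₁} = 0.498 / 0.626 ≈ 0.7955

0.198 ≤ PN ≤ 0.796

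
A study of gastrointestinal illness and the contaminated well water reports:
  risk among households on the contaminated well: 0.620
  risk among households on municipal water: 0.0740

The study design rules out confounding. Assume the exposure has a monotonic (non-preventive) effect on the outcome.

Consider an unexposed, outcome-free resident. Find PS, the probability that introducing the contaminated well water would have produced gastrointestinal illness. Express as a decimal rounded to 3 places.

Let p₁ = 0.62, p₀ = 0.074.
Under exogeneity and monotonicity, PS = (p₁ − p₀) / (1 − p₀).
PS = (0.62 − 0.074) / (1 − 0.074) = 0.546 / 0.926 ≈ 0.5896

PS ≈ 0.590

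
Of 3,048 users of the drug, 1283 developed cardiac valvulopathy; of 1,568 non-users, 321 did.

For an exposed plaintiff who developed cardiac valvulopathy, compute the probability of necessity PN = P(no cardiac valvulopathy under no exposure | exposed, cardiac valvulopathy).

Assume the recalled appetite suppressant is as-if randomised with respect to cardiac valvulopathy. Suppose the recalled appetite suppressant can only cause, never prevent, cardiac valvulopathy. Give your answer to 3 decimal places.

p₁ = P(outcome | exposed) = 1283/3048 = 0.42093
p₀ = P(outcome | unexposed) = 321/1568 = 0.20472
Under exogeneity and monotonicity, PN = (p₁ − p₀) / p₁.
PN = (0.42093 − 0.20472) / 0.42093 = 0.21621 / 0.42093 ≈ 0.5137

PN ≈ 0.514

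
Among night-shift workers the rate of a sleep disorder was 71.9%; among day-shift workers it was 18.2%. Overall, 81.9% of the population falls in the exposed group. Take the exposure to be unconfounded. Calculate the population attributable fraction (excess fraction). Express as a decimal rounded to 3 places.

p₁ = 0.719, p₀ = 0.182.
Overall risk P(Y=1) = π·p₁ + (1−π)·p₀ = 0.819×0.719 + 0.181×0.182 = 0.6218.
Under exogeneity, PAF = [P(Y=1) − p₀] / P(Y=1).
PAF = (0.6218 − 0.182) / 0.6218 ≈ 0.7073

PAF ≈ 0.707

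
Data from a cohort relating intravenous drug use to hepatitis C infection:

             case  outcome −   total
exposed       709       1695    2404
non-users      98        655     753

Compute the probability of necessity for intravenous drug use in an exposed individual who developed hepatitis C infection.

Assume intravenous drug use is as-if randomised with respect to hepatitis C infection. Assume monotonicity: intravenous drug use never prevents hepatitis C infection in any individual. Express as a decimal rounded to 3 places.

p₁ = P(outcome | exposed) = 709/2404 = 0.29493
p₀ = P(outcome | unexposed) = 98/753 = 0.13015
Under exogeneity and monotonicity, PN = (p₁ − p₀)/p₁.
PN = (0.29493 − 0.13015) / 0.29493 ≈ 0.5587

PN ≈ 0.559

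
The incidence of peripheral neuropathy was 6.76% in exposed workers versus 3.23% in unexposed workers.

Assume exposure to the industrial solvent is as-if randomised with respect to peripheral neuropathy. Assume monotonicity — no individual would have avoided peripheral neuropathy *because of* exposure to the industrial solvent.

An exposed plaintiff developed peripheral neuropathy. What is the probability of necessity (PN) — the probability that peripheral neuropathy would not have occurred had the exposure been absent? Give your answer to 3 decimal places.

PN ≈ 0.522

p₁ = 0.0676, p₀ = 0.0323.
Under exogeneity and monotonicity, PN = (p₁ − p₀) / p₁.
PN = (0.0676 − 0.0323) / 0.0676 = 0.0353 / 0.0676 ≈ 0.5222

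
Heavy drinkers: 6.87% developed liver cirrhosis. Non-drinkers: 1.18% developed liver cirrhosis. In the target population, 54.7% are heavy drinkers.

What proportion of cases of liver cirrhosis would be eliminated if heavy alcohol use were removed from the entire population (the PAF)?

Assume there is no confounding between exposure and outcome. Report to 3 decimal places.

PAF ≈ 0.725

p₁ = 0.0687, p₀ = 0.0118.
Overall risk P(Y=1) = π·p₁ + (1−π)·p₀ = 0.547×0.0687 + 0.453×0.0118 = 0.042924.
Under exogeneity, PAF = [P(Y=1) − p₀] / P(Y=1).
PAF = (0.042924 − 0.0118) / 0.042924 ≈ 0.7251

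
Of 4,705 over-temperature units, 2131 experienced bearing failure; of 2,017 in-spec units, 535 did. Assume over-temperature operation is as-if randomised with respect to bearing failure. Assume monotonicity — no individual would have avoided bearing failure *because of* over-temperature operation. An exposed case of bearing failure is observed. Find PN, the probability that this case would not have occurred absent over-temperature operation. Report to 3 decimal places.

PN ≈ 0.414

p₁ = P(outcome | exposed) = 2131/4705 = 0.45292
p₀ = P(outcome | unexposed) = 535/2017 = 0.26525
Under exogeneity and monotonicity, PN = (p₁ − p₀) / p₁.
PN = (0.45292 − 0.26525) / 0.45292 = 0.18768 / 0.45292 ≈ 0.4144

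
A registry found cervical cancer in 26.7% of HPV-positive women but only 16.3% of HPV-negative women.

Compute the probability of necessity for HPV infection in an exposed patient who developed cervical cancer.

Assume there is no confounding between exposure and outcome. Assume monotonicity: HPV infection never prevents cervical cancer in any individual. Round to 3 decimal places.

p₁ = 0.267, p₀ = 0.163.
Under exogeneity and monotonicity, PN = (p₁ − p₀) / p₁.
PN = (0.267 − 0.163) / 0.267 = 0.104 / 0.267 ≈ 0.3895

PN ≈ 0.390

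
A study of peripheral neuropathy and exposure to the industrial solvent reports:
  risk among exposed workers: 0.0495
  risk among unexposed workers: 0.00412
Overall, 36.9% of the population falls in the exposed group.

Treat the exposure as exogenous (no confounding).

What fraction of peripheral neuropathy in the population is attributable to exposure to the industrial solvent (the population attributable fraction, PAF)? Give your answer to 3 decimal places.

PAF ≈ 0.803

Let p₁ = 0.0495, p₀ = 0.00412.
Overall risk P(Y=1) = π·p₁ + (1−π)·p₀ = 0.369×0.0495 + 0.631×0.00412 = 0.020865.
Under exogeneity, PAF = [P(Y=1) − p₀] / P(Y=1).
PAF = (0.020865 − 0.00412) / 0.020865 ≈ 0.8025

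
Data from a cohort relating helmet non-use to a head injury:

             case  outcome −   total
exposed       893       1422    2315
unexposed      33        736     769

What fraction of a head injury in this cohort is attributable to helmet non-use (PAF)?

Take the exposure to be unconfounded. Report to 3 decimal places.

PAF ≈ 0.857

p₁ = P(outcome | exposed) = 893/2315 = 0.38575
p₀ = P(outcome | unexposed) = 33/769 = 0.042913
Exposure prevalence π = 2315/3084 = 0.75065; overall risk P(Y=1) = 0.30026.
Under exogeneity, PAF = [P(Y=1) − p₀]/P(Y=1).
PAF = (0.30026 − 0.042913) / 0.30026 ≈ 0.8571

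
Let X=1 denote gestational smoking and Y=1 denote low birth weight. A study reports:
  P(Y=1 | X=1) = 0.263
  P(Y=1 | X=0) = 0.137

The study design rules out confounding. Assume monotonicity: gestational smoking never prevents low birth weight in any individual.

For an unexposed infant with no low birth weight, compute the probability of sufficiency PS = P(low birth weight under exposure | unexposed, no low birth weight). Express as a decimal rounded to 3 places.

Let p₁ = 0.263, p₀ = 0.137.
Under exogeneity and monotonicity, PS = (p₁ − p₀) / (1 − p₀).
PS = (0.263 − 0.137) / (1 − 0.137) = 0.126 / 0.863 ≈ 0.1460

PS ≈ 0.146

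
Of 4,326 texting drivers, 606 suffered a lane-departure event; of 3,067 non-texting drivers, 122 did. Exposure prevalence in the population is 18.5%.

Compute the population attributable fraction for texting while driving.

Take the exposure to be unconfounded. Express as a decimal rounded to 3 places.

PAF ≈ 0.318

p₁ = P(outcome | exposed) = 606/4326 = 0.14008
p₀ = P(outcome | unexposed) = 122/3067 = 0.039778
Overall risk P(Y=1) = π·p₁ + (1−π)·p₀ = 0.185×0.14008 + 0.815×0.039778 = 0.058335.
Under exogeneity, PAF = [P(Y=1) − p₀] / P(Y=1).
PAF = (0.058335 − 0.039778) / 0.058335 ≈ 0.3181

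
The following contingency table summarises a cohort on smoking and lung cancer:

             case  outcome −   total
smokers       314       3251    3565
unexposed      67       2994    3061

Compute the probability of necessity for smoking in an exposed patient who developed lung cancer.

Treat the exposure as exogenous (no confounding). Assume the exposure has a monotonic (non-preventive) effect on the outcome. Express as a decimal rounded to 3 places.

PN ≈ 0.751

p₁ = P(outcome | exposed) = 314/3565 = 0.088079
p₀ = P(outcome | unexposed) = 67/3061 = 0.021888
Under exogeneity and monotonicity, PN = (p₁ − p₀) / p₁.
PN = (0.088079 − 0.021888) / 0.088079 = 0.06619 / 0.088079 ≈ 0.7515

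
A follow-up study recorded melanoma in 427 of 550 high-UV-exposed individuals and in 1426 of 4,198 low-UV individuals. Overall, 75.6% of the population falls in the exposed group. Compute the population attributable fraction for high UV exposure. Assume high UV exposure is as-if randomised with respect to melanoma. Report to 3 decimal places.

PAF ≈ 0.493

p₁ = P(outcome | exposed) = 427/550 = 0.77636
p₀ = P(outcome | unexposed) = 1426/4198 = 0.33969
Overall risk P(Y=1) = π·p₁ + (1−π)·p₀ = 0.756×0.77636 + 0.244×0.33969 = 0.66981.
Under exogeneity, PAF = [P(Y=1) − p₀] / P(Y=1).
PAF = (0.66981 − 0.33969) / 0.66981 ≈ 0.4929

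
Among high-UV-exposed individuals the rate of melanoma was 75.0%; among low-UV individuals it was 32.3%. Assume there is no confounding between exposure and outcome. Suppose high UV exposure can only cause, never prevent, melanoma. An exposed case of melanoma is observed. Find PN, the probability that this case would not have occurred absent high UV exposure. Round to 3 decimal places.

PN ≈ 0.569

p₁ = 0.75, p₀ = 0.323.
Under exogeneity and monotonicity, PN = (p₁ − p₀) / p₁.
PN = (0.75 − 0.323) / 0.75 = 0.427 / 0.75 ≈ 0.5693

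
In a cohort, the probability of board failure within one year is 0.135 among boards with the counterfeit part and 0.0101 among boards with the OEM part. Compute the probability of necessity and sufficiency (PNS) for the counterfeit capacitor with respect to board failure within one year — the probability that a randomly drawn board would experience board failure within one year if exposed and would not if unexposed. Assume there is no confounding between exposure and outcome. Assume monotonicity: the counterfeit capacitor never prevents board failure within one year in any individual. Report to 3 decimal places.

PNS ≈ 0.125

Let p₁ = 0.135, p₀ = 0.0101.
Under exogeneity and monotonicity, PNS = p₁ − p₀.
PNS = 0.135 − 0.0101 = 0.1249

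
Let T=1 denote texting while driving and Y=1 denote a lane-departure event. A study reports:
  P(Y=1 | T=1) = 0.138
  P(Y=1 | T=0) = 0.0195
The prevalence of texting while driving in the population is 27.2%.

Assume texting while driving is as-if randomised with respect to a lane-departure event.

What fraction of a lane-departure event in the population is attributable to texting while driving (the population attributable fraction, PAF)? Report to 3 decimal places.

PAF ≈ 0.623

Let p₁ = 0.138, p₀ = 0.0195.
Overall risk P(Y=1) = π·p₁ + (1−π)·p₀ = 0.272×0.138 + 0.728×0.0195 = 0.051732.
Under exogeneity, PAF = [P(Y=1) − p₀] / P(Y=1).
PAF = (0.051732 − 0.0195) / 0.051732 ≈ 0.6231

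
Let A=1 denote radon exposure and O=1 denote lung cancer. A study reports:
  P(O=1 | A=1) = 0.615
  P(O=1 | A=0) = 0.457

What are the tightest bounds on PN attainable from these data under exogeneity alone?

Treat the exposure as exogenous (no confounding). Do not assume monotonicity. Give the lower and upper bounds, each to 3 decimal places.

0.257 ≤ PN ≤ 0.883

Let p₁ = 0.615, p₀ = 0.457.
Under exogeneity alone the bounds on PN are max{0,(p₁−p₀)/p₁} ≤ PN ≤ min{1,(1−p₀)/p₁}.
  lower = (p₁ − p₀)/p₁ = 0.158 / 0.615 ≈ 0.2569
  upper = min{1, (1 − p₀)/p₁} = 0.543 / 0.615 ≈ 0.8829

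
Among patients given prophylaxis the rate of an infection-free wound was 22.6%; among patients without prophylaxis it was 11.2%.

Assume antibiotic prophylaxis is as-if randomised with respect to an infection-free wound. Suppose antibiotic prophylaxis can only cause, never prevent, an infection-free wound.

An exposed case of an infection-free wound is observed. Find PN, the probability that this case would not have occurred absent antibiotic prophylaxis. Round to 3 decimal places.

p₁ = 0.226, p₀ = 0.112.
Under exogeneity and monotonicity, PN = (p₁ − p₀) / p₁.
PN = (0.226 − 0.112) / 0.226 = 0.114 / 0.226 ≈ 0.5044

PN ≈ 0.504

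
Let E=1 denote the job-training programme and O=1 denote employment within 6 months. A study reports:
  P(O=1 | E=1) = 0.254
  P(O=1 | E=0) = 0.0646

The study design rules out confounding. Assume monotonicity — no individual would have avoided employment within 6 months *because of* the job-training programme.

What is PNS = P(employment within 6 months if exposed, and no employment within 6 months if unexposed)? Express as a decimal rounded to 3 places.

PNS ≈ 0.189

Let p₁ = 0.254, p₀ = 0.0646.
Under exogeneity and monotonicity, PNS = p₁ − p₀.
PNS = 0.254 − 0.0646 = 0.1894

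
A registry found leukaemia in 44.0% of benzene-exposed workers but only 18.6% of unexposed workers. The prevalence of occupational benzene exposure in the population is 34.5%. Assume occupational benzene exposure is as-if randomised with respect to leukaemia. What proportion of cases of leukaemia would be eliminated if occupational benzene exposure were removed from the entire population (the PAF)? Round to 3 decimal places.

PAF ≈ 0.320

p₁ = 0.44, p₀ = 0.186.
Overall risk P(Y=1) = π·p₁ + (1−π)·p₀ = 0.345×0.44 + 0.655×0.186 = 0.27363.
Under exogeneity, PAF = [P(Y=1) − p₀] / P(Y=1).
PAF = (0.27363 − 0.186) / 0.27363 ≈ 0.3202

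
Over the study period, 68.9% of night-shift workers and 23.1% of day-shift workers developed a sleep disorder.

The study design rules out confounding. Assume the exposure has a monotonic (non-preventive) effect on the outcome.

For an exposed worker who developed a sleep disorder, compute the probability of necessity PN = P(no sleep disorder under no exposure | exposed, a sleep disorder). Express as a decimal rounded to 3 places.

p₁ = 0.689, p₀ = 0.231.
Under exogeneity and monotonicity, PN = (p₁ − p₀) / p₁.
PN = (0.689 − 0.231) / 0.689 = 0.458 / 0.689 ≈ 0.6647

PN ≈ 0.665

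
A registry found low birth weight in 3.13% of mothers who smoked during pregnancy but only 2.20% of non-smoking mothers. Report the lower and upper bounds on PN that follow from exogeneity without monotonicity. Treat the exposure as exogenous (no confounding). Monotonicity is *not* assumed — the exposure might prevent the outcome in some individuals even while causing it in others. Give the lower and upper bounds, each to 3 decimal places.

p₁ = 0.0313, p₀ = 0.022.
Under exogeneity alone the bounds on PN are max{0,(p₁−p₀)/p₁} ≤ PN ≤ min{1,(1−p₀)/p₁}.
  lower = (p₁ − p₀)/p₁ = 0.0093 / 0.0313 ≈ 0.2971
  upper = min{1, (1 − p₀)/p₁} = 0.978 / 0.0313 ≈ 31.2460 → capped at 1

0.297 ≤ PN ≤ 1.000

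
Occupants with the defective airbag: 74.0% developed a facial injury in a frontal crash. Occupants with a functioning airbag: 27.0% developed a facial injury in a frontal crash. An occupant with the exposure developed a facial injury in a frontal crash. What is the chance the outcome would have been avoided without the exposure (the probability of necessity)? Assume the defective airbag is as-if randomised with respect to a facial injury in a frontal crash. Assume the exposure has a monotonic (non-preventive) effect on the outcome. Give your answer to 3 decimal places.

p₁ = 0.74, p₀ = 0.27.
Under exogeneity and monotonicity, PN = (p₁ − p₀) / p₁.
PN = (0.74 − 0.27) / 0.74 = 0.47 / 0.74 ≈ 0.6351

PN ≈ 0.635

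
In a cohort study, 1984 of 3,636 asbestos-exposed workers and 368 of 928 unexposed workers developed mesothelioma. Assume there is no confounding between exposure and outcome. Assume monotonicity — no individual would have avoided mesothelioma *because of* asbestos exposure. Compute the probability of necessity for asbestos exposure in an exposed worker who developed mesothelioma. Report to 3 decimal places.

p₁ = P(outcome | exposed) = 1984/3636 = 0.54565
p₀ = P(outcome | unexposed) = 368/928 = 0.39655
Under exogeneity and monotonicity, PN = (p₁ − p₀) / p₁.
PN = (0.54565 − 0.39655) / 0.54565 = 0.1491 / 0.54565 ≈ 0.2733

PN ≈ 0.273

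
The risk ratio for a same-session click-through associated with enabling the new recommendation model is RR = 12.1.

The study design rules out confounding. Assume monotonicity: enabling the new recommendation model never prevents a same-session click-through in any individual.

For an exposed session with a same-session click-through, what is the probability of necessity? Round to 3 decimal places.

PN ≈ 0.917

Under exogeneity and monotonicity, PN = (RR − 1) / RR = 1 − 1/RR.
PN = (12.1 − 1) / 12.1 = 11.1 / 12.1 ≈ 0.9174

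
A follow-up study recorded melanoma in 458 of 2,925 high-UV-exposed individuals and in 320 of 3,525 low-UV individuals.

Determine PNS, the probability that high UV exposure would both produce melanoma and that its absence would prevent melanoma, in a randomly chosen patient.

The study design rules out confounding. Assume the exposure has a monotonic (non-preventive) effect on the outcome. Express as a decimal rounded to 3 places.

p₁ = P(outcome | exposed) = 458/2925 = 0.15658
p₀ = P(outcome | unexposed) = 320/3525 = 0.09078
Under exogeneity and monotonicity, PNS = p₁ − p₀.
PNS = 0.15658 − 0.09078 = 0.065801

PNS ≈ 0.066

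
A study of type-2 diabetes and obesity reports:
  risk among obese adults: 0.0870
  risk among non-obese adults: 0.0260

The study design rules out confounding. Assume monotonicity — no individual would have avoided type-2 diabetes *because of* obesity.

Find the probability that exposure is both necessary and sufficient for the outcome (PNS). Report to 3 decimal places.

Let p₁ = 0.087, p₀ = 0.026.
Under exogeneity and monotonicity, PNS = p₁ − p₀.
PNS = 0.087 − 0.026 = 0.061

PNS ≈ 0.061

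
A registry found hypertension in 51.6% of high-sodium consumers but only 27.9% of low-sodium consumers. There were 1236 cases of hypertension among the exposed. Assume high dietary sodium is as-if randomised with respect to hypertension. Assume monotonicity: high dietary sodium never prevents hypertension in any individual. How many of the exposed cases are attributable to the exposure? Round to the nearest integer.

p₁ = 0.516, p₀ = 0.279.
PN = (p₁ − p₀)/p₁ = (0.516 − 0.279) / 0.516 ≈ 0.45930.
Attributable cases ≈ PN × (exposed cases) = 0.45930 × 1236 ≈ 567.70.

about 568 cases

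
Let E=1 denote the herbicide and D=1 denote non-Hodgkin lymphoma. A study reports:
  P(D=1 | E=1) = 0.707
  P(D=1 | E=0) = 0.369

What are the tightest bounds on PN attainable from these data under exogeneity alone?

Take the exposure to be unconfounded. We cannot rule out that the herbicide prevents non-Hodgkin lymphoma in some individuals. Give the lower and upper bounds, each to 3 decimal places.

Let p₁ = 0.707, p₀ = 0.369.
Under exogeneity alone the bounds on PN are max{0,(p₁−p₀)/p₁} ≤ PN ≤ min{1,(1−p₀)/p₁}.
  lower = (p₁ − p₀)/p₁ = 0.338 / 0.707 ≈ 0.4781
  upper = min{1, (1 − p₀)/p₁} = 0.631 / 0.707 ≈ 0.8925

0.478 ≤ PN ≤ 0.893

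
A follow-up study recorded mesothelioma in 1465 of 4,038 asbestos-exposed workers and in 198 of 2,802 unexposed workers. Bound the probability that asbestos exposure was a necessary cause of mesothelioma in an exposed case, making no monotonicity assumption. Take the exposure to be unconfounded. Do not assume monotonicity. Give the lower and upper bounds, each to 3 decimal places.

p₁ = P(outcome | exposed) = 1465/4038 = 0.3628
p₀ = P(outcome | unexposed) = 198/2802 = 0.070664
Under exogeneity alone the bounds on PN are max{0,(p₁−p₀)/p₁} ≤ PN ≤ min{1,(1−p₀)/p₁}.
  lower = (p₁ − p₀)/p₁ = 0.29214 / 0.3628 ≈ 0.8052
  upper = min{1, (1 − p₀)/p₁} = 0.92934 / 0.3628 ≈ 2.5615 → capped at 1

0.805 ≤ PN ≤ 1.000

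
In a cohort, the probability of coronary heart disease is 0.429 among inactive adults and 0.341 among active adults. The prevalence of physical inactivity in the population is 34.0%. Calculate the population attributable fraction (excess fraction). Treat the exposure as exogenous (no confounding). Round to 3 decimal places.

Let p₁ = 0.429, p₀ = 0.341.
Overall risk P(Y=1) = π·p₁ + (1−π)·p₀ = 0.34×0.429 + 0.66×0.341 = 0.37092.
Under exogeneity, PAF = [P(Y=1) − p₀] / P(Y=1).
PAF = (0.37092 − 0.341) / 0.37092 ≈ 0.0807

PAF ≈ 0.081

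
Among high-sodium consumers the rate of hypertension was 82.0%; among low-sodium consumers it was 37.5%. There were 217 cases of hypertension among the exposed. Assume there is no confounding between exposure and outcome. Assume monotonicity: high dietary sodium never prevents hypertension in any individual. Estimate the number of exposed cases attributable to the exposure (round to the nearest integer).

about 118 cases

p₁ = 0.82, p₀ = 0.375.
PN = (p₁ − p₀)/p₁ = (0.82 − 0.375) / 0.82 ≈ 0.54268.
Attributable cases ≈ PN × (exposed cases) = 0.54268 × 217 ≈ 117.76.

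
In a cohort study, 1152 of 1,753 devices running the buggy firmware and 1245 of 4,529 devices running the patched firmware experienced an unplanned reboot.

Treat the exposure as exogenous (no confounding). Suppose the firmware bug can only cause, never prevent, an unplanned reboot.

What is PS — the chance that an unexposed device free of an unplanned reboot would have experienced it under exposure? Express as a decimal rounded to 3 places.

p₁ = P(outcome | exposed) = 1152/1753 = 0.65716
p₀ = P(outcome | unexposed) = 1245/4529 = 0.2749
Under exogeneity and monotonicity, PS = (p₁ − p₀) / (1 − p₀).
PS = (0.65716 − 0.2749) / (1 − 0.2749) = 0.38226 / 0.7251 ≈ 0.5272

PS ≈ 0.527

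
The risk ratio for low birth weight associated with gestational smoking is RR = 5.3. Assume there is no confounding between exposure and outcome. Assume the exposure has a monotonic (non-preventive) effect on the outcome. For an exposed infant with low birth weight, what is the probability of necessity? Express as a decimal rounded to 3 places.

PN ≈ 0.811

Under exogeneity and monotonicity, PN = (RR − 1) / RR = 1 − 1/RR.
PN = (5.3 − 1) / 5.3 = 4.3 / 5.3 ≈ 0.8113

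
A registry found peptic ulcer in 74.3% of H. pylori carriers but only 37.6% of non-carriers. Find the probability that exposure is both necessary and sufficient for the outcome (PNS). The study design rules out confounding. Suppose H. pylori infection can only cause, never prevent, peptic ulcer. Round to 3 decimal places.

p₁ = 0.743, p₀ = 0.376.
Under exogeneity and monotonicity, PNS = p₁ − p₀.
PNS = 0.743 − 0.376 = 0.367

PNS ≈ 0.367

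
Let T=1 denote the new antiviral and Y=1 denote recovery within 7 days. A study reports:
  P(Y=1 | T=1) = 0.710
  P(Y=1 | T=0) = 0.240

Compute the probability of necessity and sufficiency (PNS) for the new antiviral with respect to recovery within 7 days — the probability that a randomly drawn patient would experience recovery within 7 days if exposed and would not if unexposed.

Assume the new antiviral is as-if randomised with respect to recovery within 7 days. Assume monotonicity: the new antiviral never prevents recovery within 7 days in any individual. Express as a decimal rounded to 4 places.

Let p₁ = 0.71, p₀ = 0.24.
Under exogeneity and monotonicity, PNS = p₁ − p₀.
PNS = 0.71 − 0.24 = 0.47

PNS ≈ 0.4700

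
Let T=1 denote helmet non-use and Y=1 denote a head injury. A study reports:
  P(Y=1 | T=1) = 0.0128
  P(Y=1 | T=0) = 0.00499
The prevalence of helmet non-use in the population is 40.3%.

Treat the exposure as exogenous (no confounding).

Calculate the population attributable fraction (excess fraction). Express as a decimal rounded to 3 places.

PAF ≈ 0.387

Let p₁ = 0.0128, p₀ = 0.00499.
Overall risk P(Y=1) = π·p₁ + (1−π)·p₀ = 0.403×0.0128 + 0.597×0.00499 = 0.0081374.
Under exogeneity, PAF = [P(Y=1) − p₀] / P(Y=1).
PAF = (0.0081374 − 0.00499) / 0.0081374 ≈ 0.3868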